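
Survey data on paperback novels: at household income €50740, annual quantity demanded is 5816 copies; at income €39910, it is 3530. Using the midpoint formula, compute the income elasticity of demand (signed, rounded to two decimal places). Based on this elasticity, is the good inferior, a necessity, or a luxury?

2.05; luxury

%ΔQ = (3530 − 5816)/[( 5816 + 3530)/2] = -2286/4673 = -0.489193…
%ΔIncome = (39910 − 50740)/[( 50740 + 39910)/2] = -10830/45325 = -0.238940…
E_income = (-2286/4673) / (-10830/45325) = 2.0473…
E_income > 1 ⇒ normal good, luxury.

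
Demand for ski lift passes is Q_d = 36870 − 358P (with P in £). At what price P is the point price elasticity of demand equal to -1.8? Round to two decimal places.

66.21

Ed = −358P/(36870 − 358P). Set this equal to -1.8:
358P = 1.8·(36870 − 358P) ⇒ 358P(1 + 1.8) = 1.8·36870
P = 1.8·36870 / (358·2.8) = 66.2071…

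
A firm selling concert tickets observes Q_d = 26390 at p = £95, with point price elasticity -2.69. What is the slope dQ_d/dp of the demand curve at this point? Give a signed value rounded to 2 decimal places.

Ed = (dQ_d/dp)·(p/Q_d) ⇒ dQ_d/dp = Ed·Q_d/p = (-2.69)·26390/95 = -747.2536…

-747.25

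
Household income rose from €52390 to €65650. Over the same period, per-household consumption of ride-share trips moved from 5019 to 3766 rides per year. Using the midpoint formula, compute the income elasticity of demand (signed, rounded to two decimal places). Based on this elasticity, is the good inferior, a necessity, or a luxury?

%ΔQ = (3766 − 5019)/[( 5019 + 3766)/2] = -1253/4392.5 = -0.285258…
%ΔIncome = (65650 − 52390)/[( 52390 + 65650)/2] = 13260/59020 = 0.224669…
E_income = (-1253/4392.5) / (13260/59020) = -1.2696…
E_income < 0 ⇒ inferior good.

-1.27; inferior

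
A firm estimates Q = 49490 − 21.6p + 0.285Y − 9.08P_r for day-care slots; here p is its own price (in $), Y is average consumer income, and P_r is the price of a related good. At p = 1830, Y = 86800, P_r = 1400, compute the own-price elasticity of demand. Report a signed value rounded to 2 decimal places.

At the given values, Q = 49490 − 21.6(1830) + 0.285(86800) − 9.08(1400) = 21988.
∂Q/∂p = −21.6.
E = (-21.6) × (1830/21988) = -1.7977…

-1.80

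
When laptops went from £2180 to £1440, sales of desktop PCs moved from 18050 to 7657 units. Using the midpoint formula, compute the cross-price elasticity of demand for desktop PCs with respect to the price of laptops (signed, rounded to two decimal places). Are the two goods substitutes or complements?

1.98; substitutes

%ΔQ_{desktop PCs} = (7657 − 18050)/avg = -10393/12853.5 = -0.808573…
%ΔP_{laptops} = (1440 − 2180)/avg = -740/1810 = -0.408839…
E_cross = (-10393/12853.5) / (-740/1810) = 1.9777…
E_cross > 0 ⇒ the goods are substitutes.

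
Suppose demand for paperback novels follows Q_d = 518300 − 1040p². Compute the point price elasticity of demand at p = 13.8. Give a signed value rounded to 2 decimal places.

-1.24

dQ_d/dp = −2·1040·p = -28704. At p = 13.8, Q_d = 320242.4.
Ed = (dQ_d/dp)·(p/Q_d) = (-28704) × (13.8/320242.4) = -1.2369…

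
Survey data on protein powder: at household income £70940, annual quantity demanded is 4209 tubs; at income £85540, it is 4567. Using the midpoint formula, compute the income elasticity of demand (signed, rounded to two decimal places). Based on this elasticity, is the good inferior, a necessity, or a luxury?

%ΔQ = (4567 − 4209)/[( 4209 + 4567)/2] = 358/4388 = 0.081586…
%ΔIncome = (85540 − 70940)/[( 70940 + 85540)/2] = 14600/78240 = 0.186605…
E_income = (358/4388) / (14600/78240) = 0.4372…
0 < E_income < 1 ⇒ normal good, necessity.

0.44; necessity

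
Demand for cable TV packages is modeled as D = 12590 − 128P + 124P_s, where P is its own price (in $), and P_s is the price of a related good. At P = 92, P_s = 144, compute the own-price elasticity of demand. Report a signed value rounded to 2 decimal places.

-0.63

At the given values, D = 12590 − 128(92) + 124(144) = 18670.
∂D/∂P = −128.
E = (-128) × (92/18670) = -0.6307…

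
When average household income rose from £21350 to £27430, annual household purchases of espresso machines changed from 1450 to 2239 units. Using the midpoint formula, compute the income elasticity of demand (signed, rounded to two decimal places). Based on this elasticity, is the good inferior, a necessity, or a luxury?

1.72; luxury

%ΔQ = (2239 − 1450)/[( 1450 + 2239)/2] = 789/1844.5 = 0.427758…
%ΔIncome = (27430 − 21350)/[( 21350 + 27430)/2] = 6080/24390 = 0.249282…
E_income = (789/1844.5) / (6080/24390) = 1.7159…
E_income > 1 ⇒ normal good, luxury.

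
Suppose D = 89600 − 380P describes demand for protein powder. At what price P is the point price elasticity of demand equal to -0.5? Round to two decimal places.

78.60

Ed = −380P/(89600 − 380P). Set this equal to -0.5:
380P = 0.5·(89600 − 380P) ⇒ 380P(1 + 0.5) = 0.5·89600
P = 0.5·89600 / (380·1.5) = 78.5964…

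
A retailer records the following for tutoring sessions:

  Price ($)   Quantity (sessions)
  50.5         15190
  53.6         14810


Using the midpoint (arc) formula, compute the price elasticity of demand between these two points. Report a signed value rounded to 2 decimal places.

%ΔQ = (14810 − 15190) / [(15190 + 14810)/2] = -380/15000 = -0.025333…
%ΔP = (53.6 − 50.5) / [(50.5 + 53.6)/2] = 3.1/52.05 = 0.059558…
Arc Ed = %ΔQ / %ΔP = (-380/15000) / (3.1/52.05) = -0.4253…

-0.43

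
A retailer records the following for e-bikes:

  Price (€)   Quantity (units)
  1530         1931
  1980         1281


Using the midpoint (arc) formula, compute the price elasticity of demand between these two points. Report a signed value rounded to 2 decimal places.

-1.58

%ΔQ = (1281 − 1931) / [(1931 + 1281)/2] = -650/1606 = -0.404732…
%ΔP = (1980 − 1530) / [(1530 + 1980)/2] = 450/1755 = 0.256410…
Arc Ed = %ΔQ / %ΔP = (-650/1606) / (450/1755) = -1.5784…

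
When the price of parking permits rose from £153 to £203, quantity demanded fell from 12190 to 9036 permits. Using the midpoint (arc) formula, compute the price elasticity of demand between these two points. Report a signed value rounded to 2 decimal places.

-1.06

%ΔQ = (9036 − 12190) / [(12190 + 9036)/2] = -3154/10613 = -0.297182…
%ΔP = (203 − 153) / [(153 + 203)/2] = 50/178 = 0.280898…
Arc Ed = %ΔQ / %ΔP = (-3154/10613) / (50/178) = -1.0579…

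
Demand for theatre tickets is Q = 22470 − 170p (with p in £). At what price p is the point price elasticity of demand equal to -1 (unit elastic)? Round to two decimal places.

Ed = −170p/(22470 − 170p). Set this equal to -1:
170p = 1·(22470 − 170p) ⇒ 170p(1 + 1) = 1·22470
p = 1·22470 / (170·2) = 66.0882…

66.09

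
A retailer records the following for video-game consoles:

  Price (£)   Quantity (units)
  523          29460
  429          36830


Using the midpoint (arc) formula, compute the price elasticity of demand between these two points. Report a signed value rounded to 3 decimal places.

%ΔQ = (36830 − 29460) / [(29460 + 36830)/2] = 7370/33145 = 0.222356…
%ΔP = (429 − 523) / [(523 + 429)/2] = -94/476 = -0.197478…
Arc Ed = %ΔQ / %ΔP = (7370/33145) / (-94/476) = -1.12597…

-1.126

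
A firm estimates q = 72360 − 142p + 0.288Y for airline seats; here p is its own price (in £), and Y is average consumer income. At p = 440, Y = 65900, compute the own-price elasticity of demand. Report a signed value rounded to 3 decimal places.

At the given values, q = 72360 − 142(440) + 0.288(65900) = 28859.2.
∂q/∂p = −142.
E = (-142) × (440/28859.2) = -2.16499…

-2.165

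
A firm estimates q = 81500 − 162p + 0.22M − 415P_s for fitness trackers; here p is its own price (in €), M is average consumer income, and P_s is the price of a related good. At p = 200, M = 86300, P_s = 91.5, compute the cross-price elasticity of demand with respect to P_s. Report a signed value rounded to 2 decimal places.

At the given values, q = 81500 − 162(200) + 0.22(86300) − 415(91.5) = 30113.5.
∂q/∂P_s = -415.
E = (-415) × (91.5/30113.5) = -1.2609…

-1.26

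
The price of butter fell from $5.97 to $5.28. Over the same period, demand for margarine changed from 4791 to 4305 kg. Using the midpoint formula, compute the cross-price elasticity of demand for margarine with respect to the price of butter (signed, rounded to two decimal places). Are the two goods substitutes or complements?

0.87; substitutes

%ΔQ_{margarine} = (4305 − 4791)/avg = -486/4548 = -0.106860…
%ΔP_{butter} = (5.28 − 5.97)/avg = -0.69/5.625 = -0.122666…
E_cross = (-486/4548) / (-0.69/5.625) = 0.8711…
E_cross > 0 ⇒ the goods are substitutes.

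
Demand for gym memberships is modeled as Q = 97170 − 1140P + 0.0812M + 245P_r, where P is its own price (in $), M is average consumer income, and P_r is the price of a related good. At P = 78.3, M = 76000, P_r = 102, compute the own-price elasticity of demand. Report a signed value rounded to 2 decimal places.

At the given values, Q = 97170 − 1140(78.3) + 0.0812(76000) + 245(102) = 39069.2.
∂Q/∂P = −1140.
E = (-1140) × (78.3/39069.2) = -2.2847…

-2.28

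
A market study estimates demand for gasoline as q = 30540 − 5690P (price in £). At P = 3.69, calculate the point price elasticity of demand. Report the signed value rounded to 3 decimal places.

dq/dP = −5690. At P = 3.69, q = 30540 − 5690(3.69) = 9543.9.
Ed = (dq/dP)·(P/q) = −5690 × (3.69/9543.9) = -2.19994…

-2.200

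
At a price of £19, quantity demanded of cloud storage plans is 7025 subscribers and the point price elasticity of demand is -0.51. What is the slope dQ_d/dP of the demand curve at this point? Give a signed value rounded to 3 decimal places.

Ed = (dQ_d/dP)·(P/Q_d) ⇒ dQ_d/dP = Ed·Q_d/P = (-0.51)·7025/19 = -188.56578…

-188.566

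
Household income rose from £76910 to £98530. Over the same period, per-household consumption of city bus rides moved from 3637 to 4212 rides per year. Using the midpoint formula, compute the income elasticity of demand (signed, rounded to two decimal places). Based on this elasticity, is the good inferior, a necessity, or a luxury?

0.59; necessity

%ΔQ = (4212 − 3637)/[( 3637 + 4212)/2] = 575/3924.5 = 0.146515…
%ΔIncome = (98530 − 76910)/[( 76910 + 98530)/2] = 21620/87720 = 0.246466…
E_income = (575/3924.5) / (21620/87720) = 0.5944…
0 < E_income < 1 ⇒ normal good, necessity.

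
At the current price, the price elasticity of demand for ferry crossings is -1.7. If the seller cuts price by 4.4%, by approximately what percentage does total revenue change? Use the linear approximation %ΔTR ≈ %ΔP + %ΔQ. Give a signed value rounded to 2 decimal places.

%ΔQ ≈ Ed × %ΔP = (-1.7) × (-4.4%) = +7.4800%
%ΔTR ≈ %ΔP + %ΔQ = (-4.4%) + (+7.4800%) = +3.0800%

+3.08%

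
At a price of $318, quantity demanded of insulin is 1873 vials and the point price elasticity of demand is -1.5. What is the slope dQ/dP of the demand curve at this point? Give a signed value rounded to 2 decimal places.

-8.83

Ed = (dQ/dP)·(P/Q) ⇒ dQ/dP = Ed·Q/P = (-1.5)·1873/318 = -8.8349…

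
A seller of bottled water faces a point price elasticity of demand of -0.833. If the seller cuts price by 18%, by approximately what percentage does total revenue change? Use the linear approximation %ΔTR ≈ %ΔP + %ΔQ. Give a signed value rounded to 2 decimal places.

%ΔQ ≈ Ed × %ΔP = (-0.833) × (-18%) = +14.9940%
%ΔTR ≈ %ΔP + %ΔQ = (-18%) + (+14.9940%) = -3.0060%

-3.01%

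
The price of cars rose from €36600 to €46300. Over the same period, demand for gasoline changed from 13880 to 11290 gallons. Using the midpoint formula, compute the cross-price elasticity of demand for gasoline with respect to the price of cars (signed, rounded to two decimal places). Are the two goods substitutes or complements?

-0.88; complements

%ΔQ_{gasoline} = (11290 − 13880)/avg = -2590/12585 = -0.205800…
%ΔP_{cars} = (46300 − 36600)/avg = 9700/41450 = 0.234016…
E_cross = (-2590/12585) / (9700/41450) = -0.8794…
E_cross < 0 ⇒ the goods are complements.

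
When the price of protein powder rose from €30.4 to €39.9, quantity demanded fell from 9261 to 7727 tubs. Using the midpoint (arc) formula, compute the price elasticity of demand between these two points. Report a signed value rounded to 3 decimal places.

%ΔQ = (7727 − 9261) / [(9261 + 7727)/2] = -1534/8494 = -0.180598…
%ΔP = (39.9 − 30.4) / [(30.4 + 39.9)/2] = 9.5/35.15 = 0.270270…
Arc Ed = %ΔQ / %ΔP = (-1534/8494) / (9.5/35.15) = -0.66821…

-0.668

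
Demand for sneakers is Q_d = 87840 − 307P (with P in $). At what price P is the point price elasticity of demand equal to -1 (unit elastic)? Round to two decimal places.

Ed = −307P/(87840 − 307P). Set this equal to -1:
307P = 1·(87840 − 307P) ⇒ 307P(1 + 1) = 1·87840
P = 1·87840 / (307·2) = 143.0618…

143.06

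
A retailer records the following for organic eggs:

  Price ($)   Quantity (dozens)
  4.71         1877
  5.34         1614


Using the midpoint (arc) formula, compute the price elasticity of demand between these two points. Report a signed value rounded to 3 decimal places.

-1.202

%ΔQ = (1614 − 1877) / [(1877 + 1614)/2] = -263/1745.5 = -0.150673…
%ΔP = (5.34 − 4.71) / [(4.71 + 5.34)/2] = 0.63/5.025 = 0.125373…
Arc Ed = %ΔQ / %ΔP = (-263/1745.5) / (0.63/5.025) = -1.20179…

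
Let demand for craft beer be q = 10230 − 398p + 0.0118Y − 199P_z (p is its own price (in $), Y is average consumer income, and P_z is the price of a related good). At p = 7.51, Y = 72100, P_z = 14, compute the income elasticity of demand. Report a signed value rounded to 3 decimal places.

At the given values, q = 10230 − 398(7.51) + 0.0118(72100) − 199(14) = 5305.8.
∂q/∂Y = 0.0118.
E = (0.0118) × (72100/5305.8) = 0.16034…

0.160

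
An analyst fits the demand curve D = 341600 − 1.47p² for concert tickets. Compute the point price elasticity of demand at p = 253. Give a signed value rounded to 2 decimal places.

dD/dp = −2·1.47·p = -743.82. At p = 253, D = 247506.77.
Ed = (dD/dp)·(p/D) = (-743.82) × (253/247506.77) = -0.7603…

-0.76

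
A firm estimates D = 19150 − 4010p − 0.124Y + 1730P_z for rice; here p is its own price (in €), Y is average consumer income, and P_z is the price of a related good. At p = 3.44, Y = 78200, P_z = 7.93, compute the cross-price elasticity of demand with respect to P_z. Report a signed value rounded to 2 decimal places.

1.46

At the given values, D = 19150 − 4010(3.44) − 0.124(78200) + 1730(7.93) = 9377.7.
∂D/∂P_z = 1730.
E = (1730) × (7.93/9377.7) = 1.4629…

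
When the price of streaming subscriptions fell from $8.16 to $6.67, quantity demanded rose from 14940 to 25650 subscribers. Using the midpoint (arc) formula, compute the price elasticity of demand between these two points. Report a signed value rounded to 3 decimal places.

%ΔQ = (25650 − 14940) / [(14940 + 25650)/2] = 10710/20295 = 0.527716…
%ΔP = (6.67 − 8.16) / [(8.16 + 6.67)/2] = -1.49/7.415 = -0.200944…
Arc Ed = %ΔQ / %ΔP = (10710/20295) / (-1.49/7.415) = -2.62618…

-2.626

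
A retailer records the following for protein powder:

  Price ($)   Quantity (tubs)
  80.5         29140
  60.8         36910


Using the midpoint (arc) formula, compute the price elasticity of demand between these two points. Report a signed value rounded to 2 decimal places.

-0.84

%ΔQ = (36910 − 29140) / [(29140 + 36910)/2] = 7770/33025 = 0.235276…
%ΔP = (60.8 − 80.5) / [(80.5 + 60.8)/2] = -19.7/70.65 = -0.278839…
Arc Ed = %ΔQ / %ΔP = (7770/33025) / (-19.7/70.65) = -0.8437…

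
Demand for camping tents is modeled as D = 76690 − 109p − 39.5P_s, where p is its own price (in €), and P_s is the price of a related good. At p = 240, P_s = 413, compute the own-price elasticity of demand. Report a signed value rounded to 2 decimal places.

-0.76

At the given values, D = 76690 − 109(240) − 39.5(413) = 34216.5.
∂D/∂p = −109.
E = (-109) × (240/34216.5) = -0.7645…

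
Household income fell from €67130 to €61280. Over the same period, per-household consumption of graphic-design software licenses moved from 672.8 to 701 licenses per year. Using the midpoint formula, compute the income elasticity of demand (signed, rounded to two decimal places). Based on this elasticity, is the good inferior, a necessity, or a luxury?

-0.45; inferior

%ΔQ = (701 − 672.8)/[( 672.8 + 701)/2] = 28.2/686.9 = 0.041054…
%ΔIncome = (61280 − 67130)/[( 67130 + 61280)/2] = -5850/64205 = -0.091114…
E_income = (28.2/686.9) / (-5850/64205) = -0.4505…
E_income < 0 ⇒ inferior good.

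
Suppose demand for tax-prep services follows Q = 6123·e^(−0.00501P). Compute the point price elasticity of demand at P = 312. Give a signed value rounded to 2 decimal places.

dQ/dP = −0.00501·Q = -6.4261. At P = 312, Q = 1282.66.
Ed = (dQ/dP)·(P/Q) = (-6.4261) × (312/1282.66) = -1.5631…

-1.56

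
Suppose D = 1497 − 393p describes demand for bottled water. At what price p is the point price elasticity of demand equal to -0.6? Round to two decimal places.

1.43

Ed = −393p/(1497 − 393p). Set this equal to -0.6:
393p = 0.6·(1497 − 393p) ⇒ 393p(1 + 0.6) = 0.6·1497
p = 0.6·1497 / (393·1.6) = 1.4284…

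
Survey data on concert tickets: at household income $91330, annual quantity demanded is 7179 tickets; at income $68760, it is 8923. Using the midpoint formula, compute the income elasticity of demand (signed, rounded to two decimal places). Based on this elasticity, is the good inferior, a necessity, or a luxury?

%ΔQ = (8923 − 7179)/[( 7179 + 8923)/2] = 1744/8051 = 0.216619…
%ΔIncome = (68760 − 91330)/[( 91330 + 68760)/2] = -22570/80045 = -0.281966…
E_income = (1744/8051) / (-22570/80045) = -0.7682…
E_income < 0 ⇒ inferior good.

-0.77; inferior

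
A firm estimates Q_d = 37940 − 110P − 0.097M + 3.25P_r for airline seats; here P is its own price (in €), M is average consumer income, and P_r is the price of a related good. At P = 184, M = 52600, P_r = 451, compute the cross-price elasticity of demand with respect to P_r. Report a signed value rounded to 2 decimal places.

0.10

At the given values, Q_d = 37940 − 110(184) − 0.097(52600) + 3.25(451) = 14063.55.
∂Q_d/∂P_r = 3.25.
E = (3.25) × (451/14063.55) = 0.1042…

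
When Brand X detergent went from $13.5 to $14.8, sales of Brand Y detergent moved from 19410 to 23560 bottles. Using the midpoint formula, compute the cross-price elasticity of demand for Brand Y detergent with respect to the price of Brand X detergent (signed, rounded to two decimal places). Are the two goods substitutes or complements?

2.10; substitutes

%ΔQ_{Brand Y detergent} = (23560 − 19410)/avg = 4150/21485 = 0.193158…
%ΔP_{Brand X detergent} = (14.8 − 13.5)/avg = 1.3/14.15 = 0.091872…
E_cross = (4150/21485) / (1.3/14.15) = 2.1024…
E_cross > 0 ⇒ the goods are substitutes.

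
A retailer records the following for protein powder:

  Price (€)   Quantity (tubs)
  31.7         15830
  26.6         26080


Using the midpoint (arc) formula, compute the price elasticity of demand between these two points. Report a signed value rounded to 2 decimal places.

%ΔQ = (26080 − 15830) / [(15830 + 26080)/2] = 10250/20955 = 0.489143…
%ΔP = (26.6 − 31.7) / [(31.7 + 26.6)/2] = -5.1/29.15 = -0.174957…
Arc Ed = %ΔQ / %ΔP = (10250/20955) / (-5.1/29.15) = -2.7957…

-2.80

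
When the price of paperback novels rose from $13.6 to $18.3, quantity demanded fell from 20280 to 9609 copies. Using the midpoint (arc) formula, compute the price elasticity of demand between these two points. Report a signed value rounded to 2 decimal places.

%ΔQ = (9609 − 20280) / [(20280 + 9609)/2] = -10671/14944.5 = -0.714041…
%ΔP = (18.3 − 13.6) / [(13.6 + 18.3)/2] = 4.7/15.95 = 0.294670…
Arc Ed = %ΔQ / %ΔP = (-10671/14944.5) / (4.7/15.95) = -2.4231…

-2.42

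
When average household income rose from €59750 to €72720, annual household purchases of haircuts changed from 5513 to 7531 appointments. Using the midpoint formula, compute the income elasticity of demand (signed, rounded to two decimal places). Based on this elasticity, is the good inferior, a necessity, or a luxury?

%ΔQ = (7531 − 5513)/[( 5513 + 7531)/2] = 2018/6522 = 0.309414…
%ΔIncome = (72720 − 59750)/[( 59750 + 72720)/2] = 12970/66235 = 0.195817…
E_income = (2018/6522) / (12970/66235) = 1.5801…
E_income > 1 ⇒ normal good, luxury.

1.58; luxury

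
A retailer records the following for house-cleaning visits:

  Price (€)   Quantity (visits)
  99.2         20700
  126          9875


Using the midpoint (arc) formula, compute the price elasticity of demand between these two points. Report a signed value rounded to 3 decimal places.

-2.975

%ΔQ = (9875 − 20700) / [(20700 + 9875)/2] = -10825/15287.5 = -0.708094…
%ΔP = (126 − 99.2) / [(99.2 + 126)/2] = 26.8/112.6 = 0.238010…
Arc Ed = %ΔQ / %ΔP = (-10825/15287.5) / (26.8/112.6) = -2.97505…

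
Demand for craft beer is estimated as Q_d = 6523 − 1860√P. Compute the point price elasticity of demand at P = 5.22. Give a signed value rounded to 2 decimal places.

-0.93

dQ_d/dP = −1860/(2√P) = -407.05. At P = 5.22, Q_d = 2273.4.
Ed = (dQ_d/dP)·(P/Q_d) = (-407.05) × (5.22/2273.4) = -0.9346…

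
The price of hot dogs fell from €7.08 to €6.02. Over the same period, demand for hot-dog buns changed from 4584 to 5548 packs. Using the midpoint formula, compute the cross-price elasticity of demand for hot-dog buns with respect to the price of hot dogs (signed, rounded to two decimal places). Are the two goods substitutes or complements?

-1.18; complements

%ΔQ_{hot-dog buns} = (5548 − 4584)/avg = 964/5066 = 0.190288…
%ΔP_{hot dogs} = (6.02 − 7.08)/avg = -1.06/6.55 = -0.161832…
E_cross = (964/5066) / (-1.06/6.55) = -1.1758…
E_cross < 0 ⇒ the goods are complements.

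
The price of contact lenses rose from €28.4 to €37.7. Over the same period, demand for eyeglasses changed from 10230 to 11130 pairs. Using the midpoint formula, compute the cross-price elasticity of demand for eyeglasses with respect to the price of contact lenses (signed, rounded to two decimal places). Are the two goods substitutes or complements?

0.30; substitutes

%ΔQ_{eyeglasses} = (11130 − 10230)/avg = 900/10680 = 0.084269…
%ΔP_{contact lenses} = (37.7 − 28.4)/avg = 9.3/33.05 = 0.281391…
E_cross = (900/10680) / (9.3/33.05) = 0.2994…
E_cross > 0 ⇒ the goods are substitutes.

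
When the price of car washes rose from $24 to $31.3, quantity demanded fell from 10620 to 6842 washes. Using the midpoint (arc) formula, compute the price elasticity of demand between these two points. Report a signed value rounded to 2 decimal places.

%ΔQ = (6842 − 10620) / [(10620 + 6842)/2] = -3778/8731 = -0.432711…
%ΔP = (31.3 − 24) / [(24 + 31.3)/2] = 7.3/27.65 = 0.264014…
Arc Ed = %ΔQ / %ΔP = (-3778/8731) / (7.3/27.65) = -1.6389…

-1.64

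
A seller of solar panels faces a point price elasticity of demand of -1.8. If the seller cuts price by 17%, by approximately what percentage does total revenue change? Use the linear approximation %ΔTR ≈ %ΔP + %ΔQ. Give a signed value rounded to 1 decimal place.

+13.6%

%ΔQ ≈ Ed × %ΔP = (-1.8) × (-17%) = +30.6000%
%ΔTR ≈ %ΔP + %ΔQ = (-17%) + (+30.6000%) = +13.6000%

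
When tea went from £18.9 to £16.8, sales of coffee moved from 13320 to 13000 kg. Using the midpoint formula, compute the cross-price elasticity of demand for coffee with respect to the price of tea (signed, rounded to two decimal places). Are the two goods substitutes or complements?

%ΔQ_{coffee} = (13000 − 13320)/avg = -320/13160 = -0.024316…
%ΔP_{tea} = (16.8 − 18.9)/avg = -2.1/17.85 = -0.117647…
E_cross = (-320/13160) / (-2.1/17.85) = 0.2066…
E_cross > 0 ⇒ the goods are substitutes.

0.21; substitutes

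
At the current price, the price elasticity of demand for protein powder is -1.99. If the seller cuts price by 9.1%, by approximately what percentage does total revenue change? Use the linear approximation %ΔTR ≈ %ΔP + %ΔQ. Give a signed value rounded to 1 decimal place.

%ΔQ ≈ Ed × %ΔP = (-1.99) × (-9.1%) = +18.1090%
%ΔTR ≈ %ΔP + %ΔQ = (-9.1%) + (+18.1090%) = +9.0090%

+9.0%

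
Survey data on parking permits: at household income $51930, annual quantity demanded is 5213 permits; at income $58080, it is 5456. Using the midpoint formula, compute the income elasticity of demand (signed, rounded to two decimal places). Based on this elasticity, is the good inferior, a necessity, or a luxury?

0.41; necessity

%ΔQ = (5456 − 5213)/[( 5213 + 5456)/2] = 243/5334.5 = 0.045552…
%ΔIncome = (58080 − 51930)/[( 51930 + 58080)/2] = 6150/55005 = 0.111808…
E_income = (243/5334.5) / (6150/55005) = 0.4074…
0 < E_income < 1 ⇒ normal good, necessity.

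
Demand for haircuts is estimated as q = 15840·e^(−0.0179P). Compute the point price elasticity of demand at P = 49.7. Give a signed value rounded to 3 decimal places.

-0.890

dq/dP = −0.0179·q = -116.479. At P = 49.7, q = 6507.19.
Ed = (dq/dP)·(P/q) = (-116.479) × (49.7/6507.19) = -0.88963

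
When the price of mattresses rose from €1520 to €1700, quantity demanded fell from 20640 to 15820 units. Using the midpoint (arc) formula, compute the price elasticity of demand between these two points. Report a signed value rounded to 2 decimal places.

%ΔQ = (15820 − 20640) / [(20640 + 15820)/2] = -4820/18230 = -0.264399…
%ΔP = (1700 − 1520) / [(1520 + 1700)/2] = 180/1610 = 0.111801…
Arc Ed = %ΔQ / %ΔP = (-4820/18230) / (180/1610) = -2.3649…

-2.36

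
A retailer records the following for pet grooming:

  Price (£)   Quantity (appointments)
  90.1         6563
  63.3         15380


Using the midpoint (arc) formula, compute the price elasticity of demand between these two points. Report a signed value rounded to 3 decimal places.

-2.300

%ΔQ = (15380 − 6563) / [(6563 + 15380)/2] = 8817/10971.5 = 0.803627…
%ΔP = (63.3 − 90.1) / [(90.1 + 63.3)/2] = -26.8/76.7 = -0.349413…
Arc Ed = %ΔQ / %ΔP = (8817/10971.5) / (-26.8/76.7) = -2.29993…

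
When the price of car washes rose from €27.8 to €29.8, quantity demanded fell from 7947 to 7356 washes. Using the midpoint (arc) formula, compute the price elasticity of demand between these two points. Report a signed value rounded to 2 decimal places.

%ΔQ = (7356 − 7947) / [(7947 + 7356)/2] = -591/7651.5 = -0.077239…
%ΔP = (29.8 − 27.8) / [(27.8 + 29.8)/2] = 2/28.8 = 0.069444…
Arc Ed = %ΔQ / %ΔP = (-591/7651.5) / (2/28.8) = -1.1122…

-1.11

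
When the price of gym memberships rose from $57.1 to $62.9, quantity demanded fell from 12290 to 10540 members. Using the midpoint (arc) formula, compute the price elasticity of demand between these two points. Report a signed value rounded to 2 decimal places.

-1.59

%ΔQ = (10540 − 12290) / [(12290 + 10540)/2] = -1750/11415 = -0.153307…
%ΔP = (62.9 − 57.1) / [(57.1 + 62.9)/2] = 5.8/60 = 0.096666…
Arc Ed = %ΔQ / %ΔP = (-1750/11415) / (5.8/60) = -1.5859…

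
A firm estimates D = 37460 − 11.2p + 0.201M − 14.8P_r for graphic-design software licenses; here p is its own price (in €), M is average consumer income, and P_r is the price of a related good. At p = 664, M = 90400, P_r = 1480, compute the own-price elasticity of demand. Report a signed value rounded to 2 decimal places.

-0.28

At the given values, D = 37460 − 11.2(664) + 0.201(90400) − 14.8(1480) = 26289.6.
∂D/∂p = −11.2.
E = (-11.2) × (664/26289.6) = -0.2828…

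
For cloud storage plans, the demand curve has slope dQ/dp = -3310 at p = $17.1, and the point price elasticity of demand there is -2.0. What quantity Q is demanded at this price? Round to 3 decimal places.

Ed = (dQ/dp)·(p/Q) ⇒ Q = (dQ/dp)·p/Ed = (-3310)·17.1/(-2.0) = 28300.5

28300.500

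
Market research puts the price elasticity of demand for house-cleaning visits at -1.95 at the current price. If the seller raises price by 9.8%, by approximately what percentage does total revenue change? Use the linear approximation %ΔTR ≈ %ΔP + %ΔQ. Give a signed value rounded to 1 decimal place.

%ΔQ ≈ Ed × %ΔP = (-1.95) × (+9.8%) = -19.1100%
%ΔTR ≈ %ΔP + %ΔQ = (+9.8%) + (-19.1100%) = -9.3100%

-9.3%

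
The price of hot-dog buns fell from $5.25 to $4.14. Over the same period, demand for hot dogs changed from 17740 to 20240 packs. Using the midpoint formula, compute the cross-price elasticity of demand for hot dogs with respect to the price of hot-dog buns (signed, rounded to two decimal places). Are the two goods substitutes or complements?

%ΔQ_{hot dogs} = (20240 − 17740)/avg = 2500/18990 = 0.131648…
%ΔP_{hot-dog buns} = (4.14 − 5.25)/avg = -1.11/4.695 = -0.236421…
E_cross = (2500/18990) / (-1.11/4.695) = -0.5568…
E_cross < 0 ⇒ the goods are complements.

-0.56; complements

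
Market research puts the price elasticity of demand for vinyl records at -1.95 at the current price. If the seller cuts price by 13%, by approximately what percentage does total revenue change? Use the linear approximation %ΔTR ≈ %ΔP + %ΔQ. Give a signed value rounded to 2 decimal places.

+12.35%

%ΔQ ≈ Ed × %ΔP = (-1.95) × (-13%) = +25.3500%
%ΔTR ≈ %ΔP + %ΔQ = (-13%) + (+25.3500%) = +12.3500%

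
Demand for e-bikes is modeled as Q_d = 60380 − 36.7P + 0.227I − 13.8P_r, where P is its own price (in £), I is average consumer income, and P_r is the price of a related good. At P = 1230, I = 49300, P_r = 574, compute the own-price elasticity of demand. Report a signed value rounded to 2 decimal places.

At the given values, Q_d = 60380 − 36.7(1230) + 0.227(49300) − 13.8(574) = 18508.9.
∂Q_d/∂P = −36.7.
E = (-36.7) × (1230/18508.9) = -2.4388…

-2.44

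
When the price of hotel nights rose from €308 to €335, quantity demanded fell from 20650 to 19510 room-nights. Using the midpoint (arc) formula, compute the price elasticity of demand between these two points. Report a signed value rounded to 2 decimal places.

%ΔQ = (19510 − 20650) / [(20650 + 19510)/2] = -1140/20080 = -0.056772…
%ΔP = (335 − 308) / [(308 + 335)/2] = 27/321.5 = 0.083981…
Arc Ed = %ΔQ / %ΔP = (-1140/20080) / (27/321.5) = -0.6760…

-0.68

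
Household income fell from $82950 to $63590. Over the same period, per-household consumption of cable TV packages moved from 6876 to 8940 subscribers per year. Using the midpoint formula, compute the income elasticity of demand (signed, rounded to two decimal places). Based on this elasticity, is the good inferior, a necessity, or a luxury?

-0.99; inferior

%ΔQ = (8940 − 6876)/[( 6876 + 8940)/2] = 2064/7908 = 0.261001…
%ΔIncome = (63590 − 82950)/[( 82950 + 63590)/2] = -19360/73270 = -0.264228…
E_income = (2064/7908) / (-19360/73270) = -0.9877…
E_income < 0 ⇒ inferior good.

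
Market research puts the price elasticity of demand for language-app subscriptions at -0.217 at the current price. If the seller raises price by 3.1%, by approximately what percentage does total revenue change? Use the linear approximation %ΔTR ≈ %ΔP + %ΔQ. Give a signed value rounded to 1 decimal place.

+2.4%

%ΔQ ≈ Ed × %ΔP = (-0.217) × (+3.1%) = -0.6727%
%ΔTR ≈ %ΔP + %ΔQ = (+3.1%) + (-0.6727%) = +2.4273%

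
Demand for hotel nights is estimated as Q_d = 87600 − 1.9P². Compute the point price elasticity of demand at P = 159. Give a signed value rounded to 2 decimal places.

dQ_d/dP = −2·1.9·P = -604.2. At P = 159, Q_d = 39566.1.
Ed = (dQ_d/dP)·(P/Q_d) = (-604.2) × (159/39566.1) = -2.4280…

-2.43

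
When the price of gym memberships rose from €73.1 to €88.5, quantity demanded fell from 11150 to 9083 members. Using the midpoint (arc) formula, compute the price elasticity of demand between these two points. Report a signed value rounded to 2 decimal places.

%ΔQ = (9083 − 11150) / [(11150 + 9083)/2] = -2067/10116.5 = -0.204319…
%ΔP = (88.5 − 73.1) / [(73.1 + 88.5)/2] = 15.4/80.8 = 0.190594…
Arc Ed = %ΔQ / %ΔP = (-2067/10116.5) / (15.4/80.8) = -1.0720…

-1.07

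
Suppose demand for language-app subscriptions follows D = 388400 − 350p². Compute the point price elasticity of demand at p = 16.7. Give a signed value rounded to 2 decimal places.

-0.67

dD/dp = −2·350·p = -11690. At p = 16.7, D = 290788.5.
Ed = (dD/dp)·(p/D) = (-11690) × (16.7/290788.5) = -0.6713…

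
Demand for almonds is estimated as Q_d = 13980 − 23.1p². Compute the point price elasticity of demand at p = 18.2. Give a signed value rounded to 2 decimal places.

dQ_d/dp = −2·23.1·p = -840.84. At p = 18.2, Q_d = 6328.356.
Ed = (dQ_d/dp)·(p/Q_d) = (-840.84) × (18.2/6328.356) = -2.4182…

-2.42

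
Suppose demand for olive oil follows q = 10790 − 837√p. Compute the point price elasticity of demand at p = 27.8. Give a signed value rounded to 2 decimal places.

-0.35

dq/dp = −837/(2√p) = -79.373. At p = 27.8, q = 6376.86.
Ed = (dq/dp)·(p/q) = (-79.373) × (27.8/6376.86) = -0.3460…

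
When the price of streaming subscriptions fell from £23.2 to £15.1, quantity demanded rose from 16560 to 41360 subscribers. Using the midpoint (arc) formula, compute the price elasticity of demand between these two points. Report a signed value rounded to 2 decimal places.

%ΔQ = (41360 − 16560) / [(16560 + 41360)/2] = 24800/28960 = 0.856353…
%ΔP = (15.1 − 23.2) / [(23.2 + 15.1)/2] = -8.1/19.15 = -0.422976…
Arc Ed = %ΔQ / %ΔP = (24800/28960) / (-8.1/19.15) = -2.0245…

-2.02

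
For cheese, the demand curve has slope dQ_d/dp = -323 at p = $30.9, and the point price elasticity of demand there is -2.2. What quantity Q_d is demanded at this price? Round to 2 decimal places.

Ed = (dQ_d/dp)·(p/Q_d) ⇒ Q_d = (dQ_d/dp)·p/Ed = (-323)·30.9/(-2.2) = 4536.6818…

4536.68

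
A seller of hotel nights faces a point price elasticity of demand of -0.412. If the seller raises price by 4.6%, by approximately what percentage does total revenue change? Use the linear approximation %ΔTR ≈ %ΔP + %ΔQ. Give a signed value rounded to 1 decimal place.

+2.7%

%ΔQ ≈ Ed × %ΔP = (-0.412) × (+4.6%) = -1.8952%
%ΔTR ≈ %ΔP + %ΔQ = (+4.6%) + (-1.8952%) = +2.7048%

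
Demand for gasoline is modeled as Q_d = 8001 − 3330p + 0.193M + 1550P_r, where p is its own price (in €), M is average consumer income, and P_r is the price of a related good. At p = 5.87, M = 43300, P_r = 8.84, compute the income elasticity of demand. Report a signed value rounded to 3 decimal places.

0.795

At the given values, Q_d = 8001 − 3330(5.87) + 0.193(43300) + 1550(8.84) = 10512.8.
∂Q_d/∂M = 0.193.
E = (0.193) × (43300/10512.8) = 0.79492…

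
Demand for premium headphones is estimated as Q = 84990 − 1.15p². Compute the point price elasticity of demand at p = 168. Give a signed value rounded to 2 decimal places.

dQ/dp = −2·1.15·p = -386.4. At p = 168, Q = 52532.4.
Ed = (dQ/dp)·(p/Q) = (-386.4) × (168/52532.4) = -1.2357…

-1.24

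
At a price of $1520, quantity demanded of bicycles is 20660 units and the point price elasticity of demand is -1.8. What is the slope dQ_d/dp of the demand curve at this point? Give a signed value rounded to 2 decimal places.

Ed = (dQ_d/dp)·(p/Q_d) ⇒ dQ_d/dp = Ed·Q_d/p = (-1.8)·20660/1520 = -24.4657…

-24.47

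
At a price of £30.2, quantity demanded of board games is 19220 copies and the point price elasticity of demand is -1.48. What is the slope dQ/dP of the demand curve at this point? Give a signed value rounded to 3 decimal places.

-941.907

Ed = (dQ/dP)·(P/Q) ⇒ dQ/dP = Ed·Q/P = (-1.48)·19220/30.2 = -941.90728…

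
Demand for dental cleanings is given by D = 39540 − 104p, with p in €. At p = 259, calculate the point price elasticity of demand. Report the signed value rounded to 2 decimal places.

dD/dp = −104. At p = 259, D = 39540 − 104(259) = 12604.
Ed = (dD/dp)·(p/D) = −104 × (259/12604) = -2.1370…

-2.14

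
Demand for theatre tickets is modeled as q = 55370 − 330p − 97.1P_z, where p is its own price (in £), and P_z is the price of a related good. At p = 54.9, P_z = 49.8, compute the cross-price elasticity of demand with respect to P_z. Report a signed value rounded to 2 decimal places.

At the given values, q = 55370 − 330(54.9) − 97.1(49.8) = 32417.42.
∂q/∂P_z = -97.1.
E = (-97.1) × (49.8/32417.42) = -0.1491…

-0.15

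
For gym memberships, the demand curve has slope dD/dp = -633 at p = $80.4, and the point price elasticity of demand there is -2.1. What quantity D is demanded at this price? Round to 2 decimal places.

Ed = (dD/dp)·(p/D) ⇒ D = (dD/dp)·p/Ed = (-633)·80.4/(-2.1) = 24234.8571…

24234.86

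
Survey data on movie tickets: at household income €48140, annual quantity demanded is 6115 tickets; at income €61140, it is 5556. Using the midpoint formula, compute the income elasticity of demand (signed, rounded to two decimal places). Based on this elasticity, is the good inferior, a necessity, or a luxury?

-0.40; inferior

%ΔQ = (5556 − 6115)/[( 6115 + 5556)/2] = -559/5835.5 = -0.095792…
%ΔIncome = (61140 − 48140)/[( 48140 + 61140)/2] = 13000/54640 = 0.237920…
E_income = (-559/5835.5) / (13000/54640) = -0.4026…
E_income < 0 ⇒ inferior good.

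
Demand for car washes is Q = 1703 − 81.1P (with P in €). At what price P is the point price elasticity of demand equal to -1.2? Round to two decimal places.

Ed = −81.1P/(1703 − 81.1P). Set this equal to -1.2:
81.1P = 1.2·(1703 − 81.1P) ⇒ 81.1P(1 + 1.2) = 1.2·1703
P = 1.2·1703 / (81.1·2.2) = 11.4538…

11.45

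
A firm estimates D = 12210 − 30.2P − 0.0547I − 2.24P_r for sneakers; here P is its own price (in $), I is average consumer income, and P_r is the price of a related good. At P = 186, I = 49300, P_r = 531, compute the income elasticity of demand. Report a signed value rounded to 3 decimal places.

-0.996

At the given values, D = 12210 − 30.2(186) − 0.0547(49300) − 2.24(531) = 2706.65.
∂D/∂I = -0.0547.
E = (-0.0547) × (49300/2706.65) = -0.99632…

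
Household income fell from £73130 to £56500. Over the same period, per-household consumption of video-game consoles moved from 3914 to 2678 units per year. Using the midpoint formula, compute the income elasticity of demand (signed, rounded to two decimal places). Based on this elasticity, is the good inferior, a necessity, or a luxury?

1.46; luxury

%ΔQ = (2678 − 3914)/[( 3914 + 2678)/2] = -1236/3296 = -0.375
%ΔIncome = (56500 − 73130)/[( 73130 + 56500)/2] = -16630/64815 = -0.256576…
E_income = (-1236/3296) / (-16630/64815) = 1.4615…
E_income > 1 ⇒ normal good, luxury.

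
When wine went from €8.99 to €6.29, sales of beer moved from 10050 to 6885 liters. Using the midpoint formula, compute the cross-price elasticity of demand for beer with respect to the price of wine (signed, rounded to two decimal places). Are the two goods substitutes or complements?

1.06; substitutes

%ΔQ_{beer} = (6885 − 10050)/avg = -3165/8467.5 = -0.373782…
%ΔP_{wine} = (6.29 − 8.99)/avg = -2.7/7.64 = -0.353403…
E_cross = (-3165/8467.5) / (-2.7/7.64) = 1.0576…
E_cross > 0 ⇒ the goods are substitutes.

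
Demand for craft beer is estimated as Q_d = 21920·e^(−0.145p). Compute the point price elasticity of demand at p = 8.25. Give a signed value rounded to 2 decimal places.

dQ_d/dp = −0.145·Q_d = -960.912. At p = 8.25, Q_d = 6626.98.
Ed = (dQ_d/dp)·(p/Q_d) = (-960.912) × (8.25/6626.98) = -1.1962…

-1.20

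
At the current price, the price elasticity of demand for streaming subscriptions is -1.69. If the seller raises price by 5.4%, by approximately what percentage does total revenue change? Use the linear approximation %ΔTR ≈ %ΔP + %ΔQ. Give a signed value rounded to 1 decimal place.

%ΔQ ≈ Ed × %ΔP = (-1.69) × (+5.4%) = -9.1260%
%ΔTR ≈ %ΔP + %ΔQ = (+5.4%) + (-9.1260%) = -3.7260%

-3.7%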